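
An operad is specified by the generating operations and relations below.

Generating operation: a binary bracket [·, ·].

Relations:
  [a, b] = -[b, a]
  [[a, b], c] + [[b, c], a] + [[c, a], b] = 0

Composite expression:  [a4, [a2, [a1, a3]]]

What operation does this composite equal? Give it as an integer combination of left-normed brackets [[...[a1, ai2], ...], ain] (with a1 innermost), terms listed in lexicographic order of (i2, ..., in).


[[[a1, a3], a2], a4]

Antisymmetry and Jacobi reduce to a1-anchored left-normed brackets.
Composite bracket: [a4, [a2, [a1, a3]]]
Applying ab - ba throughout gives 8 signed words (2^3 = 8).
Words beginning with a1 determine it all:
  from a1a3a2a4, sign +1: term +[[[a1, a3], a2], a4]


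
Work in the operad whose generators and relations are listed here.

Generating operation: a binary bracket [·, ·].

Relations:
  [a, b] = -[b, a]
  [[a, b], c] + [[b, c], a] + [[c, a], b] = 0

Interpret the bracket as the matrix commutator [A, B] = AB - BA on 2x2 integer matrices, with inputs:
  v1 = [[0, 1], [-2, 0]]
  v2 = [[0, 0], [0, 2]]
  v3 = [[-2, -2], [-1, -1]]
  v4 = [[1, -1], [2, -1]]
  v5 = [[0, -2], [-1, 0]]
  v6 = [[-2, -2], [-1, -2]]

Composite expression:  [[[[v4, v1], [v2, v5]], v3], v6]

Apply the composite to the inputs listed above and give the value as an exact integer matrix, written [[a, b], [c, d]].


[v4, v1] = [[0, 2], [4, 0]]
[v2, v5] = [[0, 4], [-2, 0]]
[[v4, v1], [v2, v5]] = [[-20, 0], [0, 20]]
[[[v4, v1], [v2, v5]], v3] = [[0, 80], [-40, 0]]
[[[[v4, v1], [v2, v5]], v3], v6] = [[-160, 0], [0, 160]]

[[-160, 0], [0, 160]]


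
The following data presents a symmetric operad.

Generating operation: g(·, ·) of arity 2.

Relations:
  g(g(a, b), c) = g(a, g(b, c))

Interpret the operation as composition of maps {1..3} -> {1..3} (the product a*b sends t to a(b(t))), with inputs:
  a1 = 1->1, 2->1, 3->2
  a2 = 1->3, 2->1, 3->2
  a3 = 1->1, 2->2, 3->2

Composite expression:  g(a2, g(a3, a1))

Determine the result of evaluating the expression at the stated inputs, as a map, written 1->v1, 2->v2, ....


g(a3, a1) = 1->1, 2->1, 3->2
g(a2, g(a3, a1)) = 1->3, 2->3, 3->1

1->3, 2->3, 3->1


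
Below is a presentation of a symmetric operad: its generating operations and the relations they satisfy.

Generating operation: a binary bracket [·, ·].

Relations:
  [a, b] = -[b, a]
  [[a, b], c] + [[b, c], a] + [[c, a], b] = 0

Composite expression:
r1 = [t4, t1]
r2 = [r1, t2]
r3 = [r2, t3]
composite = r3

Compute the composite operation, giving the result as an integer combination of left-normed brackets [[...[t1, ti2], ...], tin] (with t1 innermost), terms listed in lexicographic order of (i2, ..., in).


Left-normed coefficients sit on the t1-initial expansion words.
Composite bracket: [[[t4, t1], t2], t3]
Expanding via [a, b] = ab - ba: 8 signed words (2^3 = 8).
Collect the words opening with t1:
  t1t4t2t3 (sign -1) contributes -[[[t1, t4], t2], t3]

-[[[t1, t4], t2], t3]


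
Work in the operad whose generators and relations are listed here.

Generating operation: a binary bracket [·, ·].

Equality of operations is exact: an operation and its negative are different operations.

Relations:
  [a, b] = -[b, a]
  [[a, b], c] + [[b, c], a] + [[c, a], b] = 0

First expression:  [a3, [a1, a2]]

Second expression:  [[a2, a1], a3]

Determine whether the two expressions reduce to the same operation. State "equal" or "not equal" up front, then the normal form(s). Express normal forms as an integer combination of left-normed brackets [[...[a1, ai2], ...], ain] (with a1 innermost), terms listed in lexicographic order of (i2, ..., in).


equal: each reduces to -[[a1, a2], a3]

In normal form, the first expression is -[[a1, a2], a3]
In normal form, the second expression is -[[a1, a2], a3]
Both agree, so they are equal.


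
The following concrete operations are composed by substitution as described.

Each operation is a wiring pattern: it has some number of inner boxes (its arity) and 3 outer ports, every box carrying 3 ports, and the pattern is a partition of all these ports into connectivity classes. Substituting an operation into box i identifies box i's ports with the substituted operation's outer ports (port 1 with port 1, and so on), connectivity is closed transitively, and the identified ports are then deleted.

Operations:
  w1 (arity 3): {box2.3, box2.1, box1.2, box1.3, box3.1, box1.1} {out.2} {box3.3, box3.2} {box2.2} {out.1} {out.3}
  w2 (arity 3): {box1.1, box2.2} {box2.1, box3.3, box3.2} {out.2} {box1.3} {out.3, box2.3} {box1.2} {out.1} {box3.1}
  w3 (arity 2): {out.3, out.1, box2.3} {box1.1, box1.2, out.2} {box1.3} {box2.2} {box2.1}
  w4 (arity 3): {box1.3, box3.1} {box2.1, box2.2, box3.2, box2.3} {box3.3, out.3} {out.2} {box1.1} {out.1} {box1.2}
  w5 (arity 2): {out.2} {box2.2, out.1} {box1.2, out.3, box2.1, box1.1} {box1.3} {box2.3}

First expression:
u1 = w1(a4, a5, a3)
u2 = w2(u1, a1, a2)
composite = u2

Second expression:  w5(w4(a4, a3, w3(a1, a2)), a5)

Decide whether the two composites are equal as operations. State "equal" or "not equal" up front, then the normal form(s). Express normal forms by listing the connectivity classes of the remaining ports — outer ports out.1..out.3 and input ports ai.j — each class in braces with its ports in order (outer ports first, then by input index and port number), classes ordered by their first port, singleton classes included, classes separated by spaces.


The first expression, normalized: {out.1} {out.2} {out.3, a1.3} {a1.1, a2.2, a2.3} {a1.2} {a2.1} {a3.1, a4.1, a4.2, a4.3, a5.1, a5.3} {a3.2, a3.3} {a5.2}
The second expression, normalized: {out.1, a5.2} {out.2} {out.3, a5.1} {a1.1, a1.2, a3.1, a3.2, a3.3} {a1.3} {a2.1} {a2.2} {a2.3, a4.3} {a4.1} {a4.2} {a5.3}
Different reductions; not equal.

not equal — first {out.1} {out.2} {out.3, a1.3} {a1.1, a2.2, a2.3} {a1.2} {a2.1} {a3.1, a4.1, a4.2, a4.3, a5.1, a5.3} {a3.2, a3.3} {a5.2}, second {out.1, a5.2} {out.2} {out.3, a5.1} {a1.1, a1.2, a3.1, a3.2, a3.3} {a1.3} {a2.1} {a2.2} {a2.3, a4.3} {a4.1} {a4.2} {a5.3}


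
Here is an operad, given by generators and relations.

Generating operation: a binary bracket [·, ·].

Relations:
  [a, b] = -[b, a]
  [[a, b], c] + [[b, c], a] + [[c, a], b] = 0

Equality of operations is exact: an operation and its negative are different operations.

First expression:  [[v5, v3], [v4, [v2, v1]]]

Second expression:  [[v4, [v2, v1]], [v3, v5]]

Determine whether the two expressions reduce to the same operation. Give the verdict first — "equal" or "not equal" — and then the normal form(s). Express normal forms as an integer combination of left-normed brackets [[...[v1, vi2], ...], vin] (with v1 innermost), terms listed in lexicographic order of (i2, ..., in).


equal; both compose to [[[[v1, v2], v4], v3], v5] - [[[[v1, v2], v4], v5], v3]

The first composite normalizes to [[[[v1, v2], v4], v3], v5] - [[[[v1, v2], v4], v5], v3]
The second composite normalizes to [[[[v1, v2], v4], v3], v5] - [[[[v1, v2], v4], v5], v3]
Same normal form: equal.


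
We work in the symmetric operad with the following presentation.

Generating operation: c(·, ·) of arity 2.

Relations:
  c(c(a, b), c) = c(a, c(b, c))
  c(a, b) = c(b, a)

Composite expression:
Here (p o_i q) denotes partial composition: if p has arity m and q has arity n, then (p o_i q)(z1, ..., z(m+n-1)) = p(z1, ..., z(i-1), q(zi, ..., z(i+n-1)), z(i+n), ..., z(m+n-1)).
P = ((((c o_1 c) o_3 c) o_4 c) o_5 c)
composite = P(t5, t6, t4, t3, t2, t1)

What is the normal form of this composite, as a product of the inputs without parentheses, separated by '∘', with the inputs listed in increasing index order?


Reordering under c is free, so list the t-inputs canonically.
c(t5, t6) reduces to t5 ∘ t6
c(t2, t1) reduces to t2 ∘ t1
c(t3, c(t2, t1)) reduces to t3 ∘ t2 ∘ t1
c(t4, c(t3, c(t2, t1))) reduces to t4 ∘ t3 ∘ t2 ∘ t1
c(c(t5, t6), c(t4, c(t3, c(t2, t1)))) reduces to t5 ∘ t6 ∘ t4 ∘ t3 ∘ t2 ∘ t1
reordering the factors by index: t1 ∘ t2 ∘ t3 ∘ t4 ∘ t5 ∘ t6

t1 ∘ t2 ∘ t3 ∘ t4 ∘ t5 ∘ t6


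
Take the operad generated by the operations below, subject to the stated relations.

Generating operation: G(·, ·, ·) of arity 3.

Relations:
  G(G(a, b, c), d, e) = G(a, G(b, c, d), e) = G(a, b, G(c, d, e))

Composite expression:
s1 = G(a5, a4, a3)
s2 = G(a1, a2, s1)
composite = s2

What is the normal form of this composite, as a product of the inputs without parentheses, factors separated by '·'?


a1 · a2 · a5 · a4 · a3

Under associativity of G, the answer is the a's in reading order.
G(a5, a4, a3) reduces to a5 · a4 · a3
G(a1, a2, G(a5, a4, a3)) reduces to a1 · a2 · a5 · a4 · a3


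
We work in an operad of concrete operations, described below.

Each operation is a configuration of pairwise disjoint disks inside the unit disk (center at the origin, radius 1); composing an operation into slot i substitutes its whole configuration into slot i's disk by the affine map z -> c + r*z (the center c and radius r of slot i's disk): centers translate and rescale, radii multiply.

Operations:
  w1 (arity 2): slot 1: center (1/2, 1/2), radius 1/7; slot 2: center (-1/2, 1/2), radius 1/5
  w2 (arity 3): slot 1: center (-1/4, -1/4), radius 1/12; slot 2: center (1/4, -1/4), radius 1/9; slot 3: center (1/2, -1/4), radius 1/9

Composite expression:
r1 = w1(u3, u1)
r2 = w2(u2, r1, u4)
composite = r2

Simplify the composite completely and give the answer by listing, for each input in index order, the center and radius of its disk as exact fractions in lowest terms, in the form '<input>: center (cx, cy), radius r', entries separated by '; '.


u1: center (7/36, -7/36), radius 1/45; u2: center (-1/4, -1/4), radius 1/12; u3: center (11/36, -7/36), radius 1/63; u4: center (1/2, -1/4), radius 1/9

Below w2, radii multiply path by path; the u-disk centers shift.
tracing u2 down its 1-map path: center (-1/4, -1/4), radius 1/12
tracing u3 down its 2-map path: center (11/36, -7/36), radius 1/63
tracing u1 down its 2-map path: center (7/36, -7/36), radius 1/45
tracing u4 down its 1-map path: center (1/2, -1/4), radius 1/9


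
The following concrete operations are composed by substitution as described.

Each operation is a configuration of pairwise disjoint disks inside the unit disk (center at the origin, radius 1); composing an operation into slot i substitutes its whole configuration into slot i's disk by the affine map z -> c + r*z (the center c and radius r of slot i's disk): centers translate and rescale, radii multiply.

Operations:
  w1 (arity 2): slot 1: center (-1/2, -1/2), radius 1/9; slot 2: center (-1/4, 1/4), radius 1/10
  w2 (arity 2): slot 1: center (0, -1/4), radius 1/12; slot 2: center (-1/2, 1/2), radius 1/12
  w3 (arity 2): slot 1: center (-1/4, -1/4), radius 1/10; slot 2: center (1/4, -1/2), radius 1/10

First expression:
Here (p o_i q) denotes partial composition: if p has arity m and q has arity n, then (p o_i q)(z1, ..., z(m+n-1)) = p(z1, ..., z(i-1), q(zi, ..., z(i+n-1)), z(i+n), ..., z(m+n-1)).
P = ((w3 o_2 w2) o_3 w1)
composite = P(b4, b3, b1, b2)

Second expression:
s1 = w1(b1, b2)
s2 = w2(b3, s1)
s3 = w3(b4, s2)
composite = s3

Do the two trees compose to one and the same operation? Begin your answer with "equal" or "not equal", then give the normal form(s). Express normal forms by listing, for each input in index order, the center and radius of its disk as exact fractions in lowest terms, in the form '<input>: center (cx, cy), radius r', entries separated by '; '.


equal: each reduces to b1: center (47/240, -109/240), radius 1/1080; b2: center (19/96, -43/96), radius 1/1200; b3: center (1/4, -21/40), radius 1/120; b4: center (-1/4, -1/4), radius 1/10

The first expression, normalized: b1: center (47/240, -109/240), radius 1/1080; b2: center (19/96, -43/96), radius 1/1200; b3: center (1/4, -21/40), radius 1/120; b4: center (-1/4, -1/4), radius 1/10
The second expression, normalized: b1: center (47/240, -109/240), radius 1/1080; b2: center (19/96, -43/96), radius 1/1200; b3: center (1/4, -21/40), radius 1/120; b4: center (-1/4, -1/4), radius 1/10
Same normal form: equal.


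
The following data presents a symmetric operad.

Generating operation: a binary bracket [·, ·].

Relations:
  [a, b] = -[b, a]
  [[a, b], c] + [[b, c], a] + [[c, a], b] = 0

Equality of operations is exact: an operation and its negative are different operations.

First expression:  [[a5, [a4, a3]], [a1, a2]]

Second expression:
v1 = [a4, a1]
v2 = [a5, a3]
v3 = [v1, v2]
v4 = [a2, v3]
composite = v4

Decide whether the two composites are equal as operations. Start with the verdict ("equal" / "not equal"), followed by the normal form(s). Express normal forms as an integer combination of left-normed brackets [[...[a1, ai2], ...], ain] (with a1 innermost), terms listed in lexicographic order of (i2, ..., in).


The first expression reduces to -[[[[a1, a2], a3], a4], a5] + [[[[a1, a2], a4], a3], a5] + [[[[a1, a2], a5], a3], a4] - [[[[a1, a2], a5], a4], a3]
The second expression reduces to -[[[[a1, a4], a3], a5], a2] + [[[[a1, a4], a5], a3], a2]
Different reductions; not equal.

not equal; the first gives -[[[[a1, a2], a3], a4], a5] + [[[[a1, a2], a4], a3], a5] + [[[[a1, a2], a5], a3], a4] - [[[[a1, a2], a5], a4], a3] and the second -[[[[a1, a4], a3], a5], a2] + [[[[a1, a4], a5], a3], a2]


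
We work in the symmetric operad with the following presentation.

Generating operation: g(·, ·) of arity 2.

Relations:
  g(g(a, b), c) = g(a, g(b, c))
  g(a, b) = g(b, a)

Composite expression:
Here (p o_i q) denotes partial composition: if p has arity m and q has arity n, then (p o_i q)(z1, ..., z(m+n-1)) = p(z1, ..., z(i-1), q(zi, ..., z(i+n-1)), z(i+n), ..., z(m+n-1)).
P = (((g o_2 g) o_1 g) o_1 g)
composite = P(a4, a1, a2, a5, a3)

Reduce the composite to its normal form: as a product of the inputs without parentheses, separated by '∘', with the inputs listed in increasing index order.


a1 ∘ a2 ∘ a3 ∘ a4 ∘ a5

Reordering under g is free, so list the a-inputs canonically.
g(a4, a1) collapses to a4 ∘ a1
g(g(a4, a1), a2) collapses to a4 ∘ a1 ∘ a2
g(a5, a3) collapses to a5 ∘ a3
g(g(g(a4, a1), a2), g(a5, a3)) collapses to a4 ∘ a1 ∘ a2 ∘ a5 ∘ a3
sorting the factors by input index: a1 ∘ a2 ∘ a3 ∘ a4 ∘ a5


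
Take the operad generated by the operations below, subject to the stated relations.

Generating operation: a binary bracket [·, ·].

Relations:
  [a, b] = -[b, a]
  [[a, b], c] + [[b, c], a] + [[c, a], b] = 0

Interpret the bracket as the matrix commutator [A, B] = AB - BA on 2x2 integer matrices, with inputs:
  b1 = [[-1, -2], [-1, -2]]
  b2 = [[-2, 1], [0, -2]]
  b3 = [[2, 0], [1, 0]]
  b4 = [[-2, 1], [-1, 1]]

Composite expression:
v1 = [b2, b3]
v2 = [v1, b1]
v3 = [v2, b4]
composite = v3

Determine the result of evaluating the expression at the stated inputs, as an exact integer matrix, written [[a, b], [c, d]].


[[0, -2], [-2, 0]]


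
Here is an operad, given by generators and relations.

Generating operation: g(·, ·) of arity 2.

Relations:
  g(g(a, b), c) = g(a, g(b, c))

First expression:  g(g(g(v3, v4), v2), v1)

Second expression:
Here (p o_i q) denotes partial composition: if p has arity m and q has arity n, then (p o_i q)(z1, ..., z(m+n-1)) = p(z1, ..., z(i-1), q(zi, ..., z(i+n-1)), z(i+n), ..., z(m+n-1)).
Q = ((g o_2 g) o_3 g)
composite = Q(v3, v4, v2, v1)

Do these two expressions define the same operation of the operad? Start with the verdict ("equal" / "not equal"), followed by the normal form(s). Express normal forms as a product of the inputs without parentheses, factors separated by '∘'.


equal: each reduces to v3 ∘ v4 ∘ v2 ∘ v1

The first expression, normalized: v3 ∘ v4 ∘ v2 ∘ v1
The second expression, normalized: v3 ∘ v4 ∘ v2 ∘ v1
One common form — equal.


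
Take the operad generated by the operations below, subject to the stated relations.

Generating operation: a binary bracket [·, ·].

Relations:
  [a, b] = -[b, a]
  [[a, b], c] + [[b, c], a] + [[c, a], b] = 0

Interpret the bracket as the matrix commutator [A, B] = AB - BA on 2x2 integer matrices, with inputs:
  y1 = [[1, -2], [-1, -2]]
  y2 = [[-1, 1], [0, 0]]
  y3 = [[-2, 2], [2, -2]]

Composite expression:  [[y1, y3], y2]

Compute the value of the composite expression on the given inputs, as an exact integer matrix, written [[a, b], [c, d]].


[[6, 2], [6, -6]]


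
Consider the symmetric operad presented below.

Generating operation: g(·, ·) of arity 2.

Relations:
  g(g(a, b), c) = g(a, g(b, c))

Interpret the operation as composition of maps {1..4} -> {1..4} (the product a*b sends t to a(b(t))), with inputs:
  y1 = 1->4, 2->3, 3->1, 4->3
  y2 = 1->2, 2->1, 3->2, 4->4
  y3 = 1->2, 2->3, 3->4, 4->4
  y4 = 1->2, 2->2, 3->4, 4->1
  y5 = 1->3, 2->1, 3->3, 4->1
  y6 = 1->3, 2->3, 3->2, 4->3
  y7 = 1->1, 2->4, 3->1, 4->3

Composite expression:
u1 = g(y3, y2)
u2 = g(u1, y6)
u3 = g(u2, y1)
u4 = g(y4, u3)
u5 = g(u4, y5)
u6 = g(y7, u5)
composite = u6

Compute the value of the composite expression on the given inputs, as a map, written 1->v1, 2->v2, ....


1->3, 2->3, 3->3, 4->3

g(y3, y2) = 1->3, 2->2, 3->3, 4->4
g(g(y3, y2), y6) = 1->3, 2->3, 3->2, 4->3
g(g(g(y3, y2), y6), y1) = 1->3, 2->2, 3->3, 4->2
g(y4, g(g(g(y3, y2), y6), y1)) = 1->4, 2->2, 3->4, 4->2
g(g(y4, g(g(g(y3, y2), y6), y1)), y5) = 1->4, 2->4, 3->4, 4->4
g(y7, g(g(y4, g(g(g(y3, y2), y6), y1)), y5)) = 1->3, 2->3, 3->3, 4->3


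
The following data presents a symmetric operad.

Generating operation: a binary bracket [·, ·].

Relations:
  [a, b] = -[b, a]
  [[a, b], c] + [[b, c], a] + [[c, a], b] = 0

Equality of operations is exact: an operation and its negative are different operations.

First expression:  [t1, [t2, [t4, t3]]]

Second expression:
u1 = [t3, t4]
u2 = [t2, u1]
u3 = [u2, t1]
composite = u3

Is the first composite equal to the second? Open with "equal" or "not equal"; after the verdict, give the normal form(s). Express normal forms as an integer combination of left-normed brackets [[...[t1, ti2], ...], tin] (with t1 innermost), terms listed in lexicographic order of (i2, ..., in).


equal; both compose to -[[[t1, t2], t3], t4] + [[[t1, t2], t4], t3] + [[[t1, t3], t4], t2] - [[[t1, t4], t3], t2]

The first expression, normalized: -[[[t1, t2], t3], t4] + [[[t1, t2], t4], t3] + [[[t1, t3], t4], t2] - [[[t1, t4], t3], t2]
The second expression, normalized: -[[[t1, t2], t3], t4] + [[[t1, t2], t4], t3] + [[[t1, t3], t4], t2] - [[[t1, t4], t3], t2]
One common form — equal.


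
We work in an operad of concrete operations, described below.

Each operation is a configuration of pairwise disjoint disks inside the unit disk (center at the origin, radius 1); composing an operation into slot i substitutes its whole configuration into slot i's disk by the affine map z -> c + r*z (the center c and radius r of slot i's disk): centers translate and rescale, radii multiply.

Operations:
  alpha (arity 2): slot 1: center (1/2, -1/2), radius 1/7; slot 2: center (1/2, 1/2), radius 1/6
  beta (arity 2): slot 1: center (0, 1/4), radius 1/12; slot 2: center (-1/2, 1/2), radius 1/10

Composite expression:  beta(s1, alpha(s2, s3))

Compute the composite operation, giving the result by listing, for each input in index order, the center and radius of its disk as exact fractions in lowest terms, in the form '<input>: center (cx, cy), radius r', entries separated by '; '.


s1: center (0, 1/4), radius 1/12; s2: center (-9/20, 9/20), radius 1/70; s3: center (-9/20, 11/20), radius 1/60

Only the slot chain above each s matters under beta; compose those maps.
s1 passes through 1 substitution, ending at center (0, 1/4), radius 1/12
s2 passes through 2 substitutions, ending at center (-9/20, 9/20), radius 1/70
s3 passes through 2 substitutions, ending at center (-9/20, 11/20), radius 1/60


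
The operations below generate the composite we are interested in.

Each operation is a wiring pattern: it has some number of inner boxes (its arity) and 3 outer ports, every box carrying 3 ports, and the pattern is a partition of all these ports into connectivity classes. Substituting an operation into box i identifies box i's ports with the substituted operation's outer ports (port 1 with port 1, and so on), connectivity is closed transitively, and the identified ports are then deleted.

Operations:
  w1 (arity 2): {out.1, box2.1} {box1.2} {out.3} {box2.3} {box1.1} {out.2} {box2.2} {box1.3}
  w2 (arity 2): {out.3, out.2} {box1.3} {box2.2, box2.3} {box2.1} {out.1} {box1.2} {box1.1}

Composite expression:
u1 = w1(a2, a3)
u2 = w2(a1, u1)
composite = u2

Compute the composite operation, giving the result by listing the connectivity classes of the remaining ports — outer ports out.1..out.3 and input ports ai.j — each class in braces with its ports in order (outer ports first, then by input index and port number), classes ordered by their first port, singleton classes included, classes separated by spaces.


{out.1} {out.2, out.3} {a1.1} {a1.2} {a1.3} {a2.1} {a2.2} {a2.3} {a3.1} {a3.2} {a3.3}

Substituting into w2 glues patterns; closure does the rest.
w1 over (a2, a3) gives {out.1, a3.1} {out.2} {out.3} {a2.1} {a2.2} {a2.3} {a3.2} {a3.3}, out.j being that stage's outer ports
w2 over (a1, a2, a3) gives {out.1} {out.2, out.3} {a1.1} {a1.2} {a1.3} {a2.1} {a2.2} {a2.3} {a3.1} {a3.2} {a3.3}, out.j being that stage's outer ports


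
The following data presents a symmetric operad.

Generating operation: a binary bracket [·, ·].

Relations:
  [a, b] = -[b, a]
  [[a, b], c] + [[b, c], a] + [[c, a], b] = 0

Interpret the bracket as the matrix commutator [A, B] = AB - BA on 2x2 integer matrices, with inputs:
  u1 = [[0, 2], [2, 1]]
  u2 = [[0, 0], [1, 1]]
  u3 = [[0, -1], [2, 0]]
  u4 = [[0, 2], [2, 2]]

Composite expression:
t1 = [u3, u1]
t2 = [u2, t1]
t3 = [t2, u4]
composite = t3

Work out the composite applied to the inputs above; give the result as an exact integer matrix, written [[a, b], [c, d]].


[[30, 6], [24, -30]]

[u3, u1] = [[-6, -1], [-2, 6]]
[u2, [u3, u1]] = [[1, 1], [-14, -1]]
[[u2, [u3, u1]], u4] = [[30, 6], [24, -30]]


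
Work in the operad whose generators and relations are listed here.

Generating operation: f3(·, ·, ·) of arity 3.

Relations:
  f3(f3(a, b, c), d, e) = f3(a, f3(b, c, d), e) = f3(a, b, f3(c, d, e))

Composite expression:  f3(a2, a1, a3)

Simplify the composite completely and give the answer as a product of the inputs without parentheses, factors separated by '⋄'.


a2 ⋄ a1 ⋄ a3

All parenthesizations of f3 agree; list the a-inputs left to right.
f3(a2, a1, a3) collapses to a2 ⋄ a1 ⋄ a3


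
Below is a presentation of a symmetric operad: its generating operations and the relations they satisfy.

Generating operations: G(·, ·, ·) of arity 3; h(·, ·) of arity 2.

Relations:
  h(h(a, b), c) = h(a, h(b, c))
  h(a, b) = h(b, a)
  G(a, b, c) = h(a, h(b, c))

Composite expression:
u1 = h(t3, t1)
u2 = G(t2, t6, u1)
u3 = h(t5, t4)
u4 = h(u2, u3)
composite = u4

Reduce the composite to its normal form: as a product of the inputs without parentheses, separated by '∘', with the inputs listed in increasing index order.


t1 ∘ t2 ∘ t3 ∘ t4 ∘ t5 ∘ t6

Reordering under h is free, so list the t-inputs canonically.
h(t3, t1) unparenthesizes to t3 ∘ t1
G(t2, t6, h(t3, t1)) unparenthesizes to t2 ∘ t6 ∘ t3 ∘ t1
h(t5, t4) unparenthesizes to t5 ∘ t4
h(G(t2, t6, h(t3, t1)), h(t5, t4)) unparenthesizes to t2 ∘ t6 ∘ t3 ∘ t1 ∘ t5 ∘ t4
putting the inputs in ascending order: t1 ∘ t2 ∘ t3 ∘ t4 ∘ t5 ∘ t6


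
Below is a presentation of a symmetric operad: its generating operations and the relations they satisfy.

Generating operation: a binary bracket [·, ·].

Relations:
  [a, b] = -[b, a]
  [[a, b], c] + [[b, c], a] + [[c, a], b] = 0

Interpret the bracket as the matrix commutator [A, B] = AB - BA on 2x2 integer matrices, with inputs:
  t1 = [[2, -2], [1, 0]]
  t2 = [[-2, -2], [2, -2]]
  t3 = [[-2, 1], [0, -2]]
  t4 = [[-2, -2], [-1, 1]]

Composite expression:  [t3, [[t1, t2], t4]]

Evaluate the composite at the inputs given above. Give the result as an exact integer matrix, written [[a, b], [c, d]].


[t1, t2] = [[-2, -4], [-4, 2]]
[[t1, t2], t4] = [[-4, -4], [8, 4]]
[t3, [[t1, t2], t4]] = [[8, 8], [0, -8]]

[[8, 8], [0, -8]]


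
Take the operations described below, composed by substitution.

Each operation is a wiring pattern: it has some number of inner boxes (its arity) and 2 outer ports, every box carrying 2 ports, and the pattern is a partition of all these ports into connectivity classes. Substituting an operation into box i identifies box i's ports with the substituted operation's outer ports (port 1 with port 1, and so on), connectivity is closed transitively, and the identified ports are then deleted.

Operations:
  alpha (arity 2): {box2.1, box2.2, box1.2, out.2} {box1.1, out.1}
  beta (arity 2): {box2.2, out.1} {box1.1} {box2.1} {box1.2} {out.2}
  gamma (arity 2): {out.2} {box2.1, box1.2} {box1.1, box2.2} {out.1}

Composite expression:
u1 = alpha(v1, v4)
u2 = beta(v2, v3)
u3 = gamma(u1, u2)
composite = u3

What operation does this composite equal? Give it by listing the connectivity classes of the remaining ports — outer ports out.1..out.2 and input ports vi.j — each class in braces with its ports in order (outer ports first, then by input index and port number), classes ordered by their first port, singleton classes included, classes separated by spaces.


{out.1} {out.2} {v1.1} {v1.2, v3.2, v4.1, v4.2} {v2.1} {v2.2} {v3.1}

Connectivity passes through glued gamma-boundaries; trace each wire chain.
alpha over (v1, v4) gives {out.1, v1.1} {out.2, v1.2, v4.1, v4.2}, out.j being that stage's outer ports
beta over (v2, v3) gives {out.1, v3.2} {out.2} {v2.1} {v2.2} {v3.1}, out.j being that stage's outer ports
gamma over (v1, v4, v2, v3) gives {out.1} {out.2} {v1.1} {v1.2, v3.2, v4.1, v4.2} {v2.1} {v2.2} {v3.1}, out.j being that stage's outer ports


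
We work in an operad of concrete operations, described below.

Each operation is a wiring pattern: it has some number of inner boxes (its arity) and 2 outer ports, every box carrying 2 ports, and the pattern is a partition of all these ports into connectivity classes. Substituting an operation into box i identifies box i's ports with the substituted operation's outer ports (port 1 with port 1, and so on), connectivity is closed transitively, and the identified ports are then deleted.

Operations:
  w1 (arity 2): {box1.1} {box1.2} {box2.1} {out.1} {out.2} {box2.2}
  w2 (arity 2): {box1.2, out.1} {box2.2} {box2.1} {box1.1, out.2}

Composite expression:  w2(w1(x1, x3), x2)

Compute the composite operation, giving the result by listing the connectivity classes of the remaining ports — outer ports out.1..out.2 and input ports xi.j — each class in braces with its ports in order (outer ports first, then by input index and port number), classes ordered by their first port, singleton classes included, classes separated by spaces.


{out.1} {out.2} {x1.1} {x1.2} {x2.1} {x2.2} {x3.1} {x3.2}

Substituting into w2 glues patterns; closure does the rest.
the subtree at w1 composes to {out.1} {out.2} {x1.1} {x1.2} {x3.1} {x3.2} on (x1, x3); out.j = own outer ports
the subtree at w2 composes to {out.1} {out.2} {x1.1} {x1.2} {x2.1} {x2.2} {x3.1} {x3.2} on (x1, x3, x2); out.j = own outer ports


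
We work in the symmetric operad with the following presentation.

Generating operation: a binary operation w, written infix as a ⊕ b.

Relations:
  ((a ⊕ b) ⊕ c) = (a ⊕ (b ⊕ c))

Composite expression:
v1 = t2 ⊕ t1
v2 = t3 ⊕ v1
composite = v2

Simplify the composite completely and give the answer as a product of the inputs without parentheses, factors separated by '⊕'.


t3 ⊕ t2 ⊕ t1

Associativity of w dissolves the nesting; only the t-input order survives.
(t2 ⊕ t1) linearizes to t2 ⊕ t1
(t3 ⊕ (t2 ⊕ t1)) linearizes to t3 ⊕ t2 ⊕ t1


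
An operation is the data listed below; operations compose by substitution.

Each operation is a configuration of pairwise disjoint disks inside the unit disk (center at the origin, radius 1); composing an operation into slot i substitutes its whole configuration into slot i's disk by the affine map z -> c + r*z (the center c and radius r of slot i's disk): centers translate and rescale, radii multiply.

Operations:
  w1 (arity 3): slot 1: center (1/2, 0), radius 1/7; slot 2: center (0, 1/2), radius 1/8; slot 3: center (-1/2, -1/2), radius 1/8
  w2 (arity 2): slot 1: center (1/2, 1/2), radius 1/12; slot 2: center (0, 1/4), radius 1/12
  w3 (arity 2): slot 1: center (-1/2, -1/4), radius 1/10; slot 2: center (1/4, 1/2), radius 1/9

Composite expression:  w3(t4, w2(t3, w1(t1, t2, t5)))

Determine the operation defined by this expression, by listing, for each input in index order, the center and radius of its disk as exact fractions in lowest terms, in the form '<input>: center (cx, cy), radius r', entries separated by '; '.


t1: center (55/216, 19/36), radius 1/756; t2: center (1/4, 115/216), radius 1/864; t3: center (11/36, 5/9), radius 1/108; t4: center (-1/2, -1/4), radius 1/10; t5: center (53/216, 113/216), radius 1/864


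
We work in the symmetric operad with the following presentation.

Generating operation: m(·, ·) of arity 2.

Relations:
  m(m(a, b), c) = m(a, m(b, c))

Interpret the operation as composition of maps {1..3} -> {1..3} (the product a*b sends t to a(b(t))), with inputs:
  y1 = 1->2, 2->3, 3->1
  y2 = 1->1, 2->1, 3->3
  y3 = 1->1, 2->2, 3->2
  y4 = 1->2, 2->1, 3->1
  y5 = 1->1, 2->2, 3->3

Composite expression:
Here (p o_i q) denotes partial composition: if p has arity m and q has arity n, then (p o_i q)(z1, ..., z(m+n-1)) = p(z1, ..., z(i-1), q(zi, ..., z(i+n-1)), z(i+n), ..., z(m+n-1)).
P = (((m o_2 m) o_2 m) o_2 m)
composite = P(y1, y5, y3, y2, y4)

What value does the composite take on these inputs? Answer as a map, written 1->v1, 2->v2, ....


1->2, 2->2, 3->2

m(y5, y3) = 1->1, 2->2, 3->2
m(m(y5, y3), y2) = 1->1, 2->1, 3->2
m(m(m(y5, y3), y2), y4) = 1->1, 2->1, 3->1
m(y1, m(m(m(y5, y3), y2), y4)) = 1->2, 2->2, 3->2


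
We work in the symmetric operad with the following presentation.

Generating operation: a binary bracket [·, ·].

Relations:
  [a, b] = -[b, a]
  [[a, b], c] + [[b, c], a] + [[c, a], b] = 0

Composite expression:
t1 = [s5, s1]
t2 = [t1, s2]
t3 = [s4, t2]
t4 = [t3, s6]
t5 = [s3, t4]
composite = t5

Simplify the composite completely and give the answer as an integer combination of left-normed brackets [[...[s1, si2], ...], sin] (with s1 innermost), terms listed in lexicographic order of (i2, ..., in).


-[[[[[s1, s5], s2], s4], s6], s3]

A multilinear Lie element is pinned by s1-initial words (s1 innermost).
Composite bracket: [s3, [[s4, [[s5, s1], s2]], s6]]
Expanding via [a, b] = ab - ba: 32 signed words (2^5 = 32).
Words beginning with s1 determine it all:
  the word s1s5s2s4s6s3 carries sign -1 and contributes -[[[[[s1, s5], s2], s4], s6], s3]


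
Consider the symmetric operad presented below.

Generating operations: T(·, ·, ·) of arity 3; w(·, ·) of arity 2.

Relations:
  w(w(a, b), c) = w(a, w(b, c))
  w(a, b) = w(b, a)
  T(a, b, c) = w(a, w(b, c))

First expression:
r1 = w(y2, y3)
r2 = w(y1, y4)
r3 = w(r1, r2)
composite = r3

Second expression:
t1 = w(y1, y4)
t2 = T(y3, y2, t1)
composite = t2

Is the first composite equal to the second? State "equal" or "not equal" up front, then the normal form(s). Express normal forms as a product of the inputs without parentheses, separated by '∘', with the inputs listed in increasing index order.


equal; the common form is y1 ∘ y2 ∘ y3 ∘ y4

Reducing the first expression gives y1 ∘ y2 ∘ y3 ∘ y4
Reducing the second expression gives y1 ∘ y2 ∘ y3 ∘ y4
One common form — equal.


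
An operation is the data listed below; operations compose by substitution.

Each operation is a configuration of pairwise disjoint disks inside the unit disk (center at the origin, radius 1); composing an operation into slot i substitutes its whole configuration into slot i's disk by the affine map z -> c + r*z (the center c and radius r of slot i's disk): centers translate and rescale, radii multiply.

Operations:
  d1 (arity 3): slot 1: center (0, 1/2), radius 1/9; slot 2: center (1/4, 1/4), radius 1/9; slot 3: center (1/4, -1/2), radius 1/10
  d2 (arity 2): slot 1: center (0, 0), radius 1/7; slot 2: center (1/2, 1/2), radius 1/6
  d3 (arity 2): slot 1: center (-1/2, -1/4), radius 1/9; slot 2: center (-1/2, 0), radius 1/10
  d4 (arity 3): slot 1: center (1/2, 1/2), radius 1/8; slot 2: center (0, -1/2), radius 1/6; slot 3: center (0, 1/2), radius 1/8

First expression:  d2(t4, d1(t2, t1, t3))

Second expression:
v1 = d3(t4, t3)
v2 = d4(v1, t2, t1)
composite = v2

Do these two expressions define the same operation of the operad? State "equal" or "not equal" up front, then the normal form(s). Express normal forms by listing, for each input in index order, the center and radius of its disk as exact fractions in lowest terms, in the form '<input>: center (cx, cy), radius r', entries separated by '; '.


not equal — first t1: center (13/24, 13/24), radius 1/54; t2: center (1/2, 7/12), radius 1/54; t3: center (13/24, 5/12), radius 1/60; t4: center (0, 0), radius 1/7, second t1: center (0, 1/2), radius 1/8; t2: center (0, -1/2), radius 1/6; t3: center (7/16, 1/2), radius 1/80; t4: center (7/16, 15/32), radius 1/72

The first expression, normalized: t1: center (13/24, 13/24), radius 1/54; t2: center (1/2, 7/12), radius 1/54; t3: center (13/24, 5/12), radius 1/60; t4: center (0, 0), radius 1/7
The second expression, normalized: t1: center (0, 1/2), radius 1/8; t2: center (0, -1/2), radius 1/6; t3: center (7/16, 1/2), radius 1/80; t4: center (7/16, 15/32), radius 1/72
The normal forms differ: not equal.


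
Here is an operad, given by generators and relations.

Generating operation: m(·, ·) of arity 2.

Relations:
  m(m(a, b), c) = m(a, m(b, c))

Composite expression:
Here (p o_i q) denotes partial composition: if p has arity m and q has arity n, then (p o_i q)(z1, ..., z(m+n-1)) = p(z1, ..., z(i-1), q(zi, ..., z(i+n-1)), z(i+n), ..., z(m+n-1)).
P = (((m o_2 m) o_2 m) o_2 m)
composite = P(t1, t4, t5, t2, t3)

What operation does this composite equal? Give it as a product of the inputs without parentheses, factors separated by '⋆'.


Associativity of m dissolves the nesting; only the t-input order survives.
m(t4, t5) unparenthesizes to t4 ⋆ t5
m(m(t4, t5), t2) unparenthesizes to t4 ⋆ t5 ⋆ t2
m(m(m(t4, t5), t2), t3) unparenthesizes to t4 ⋆ t5 ⋆ t2 ⋆ t3
m(t1, m(m(m(t4, t5), t2), t3)) unparenthesizes to t1 ⋆ t4 ⋆ t5 ⋆ t2 ⋆ t3

t1 ⋆ t4 ⋆ t5 ⋆ t2 ⋆ t3


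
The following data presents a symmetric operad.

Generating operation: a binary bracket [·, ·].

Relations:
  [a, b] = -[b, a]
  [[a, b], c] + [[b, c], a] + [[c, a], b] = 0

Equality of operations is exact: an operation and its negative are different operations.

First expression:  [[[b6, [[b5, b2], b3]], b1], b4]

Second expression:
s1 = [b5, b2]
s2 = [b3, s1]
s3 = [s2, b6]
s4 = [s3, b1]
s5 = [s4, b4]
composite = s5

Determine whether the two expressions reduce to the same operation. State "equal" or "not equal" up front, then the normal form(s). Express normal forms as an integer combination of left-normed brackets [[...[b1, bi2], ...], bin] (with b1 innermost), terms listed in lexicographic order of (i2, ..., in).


The first composite normalizes to -[[[[[b1, b2], b5], b3], b6], b4] + [[[[[b1, b3], b2], b5], b6], b4] - [[[[[b1, b3], b5], b2], b6], b4] + [[[[[b1, b5], b2], b3], b6], b4] + [[[[[b1, b6], b2], b5], b3], b4] - [[[[[b1, b6], b3], b2], b5], b4] + [[[[[b1, b6], b3], b5], b2], b4] - [[[[[b1, b6], b5], b2], b3], b4]
The second composite normalizes to -[[[[[b1, b2], b5], b3], b6], b4] + [[[[[b1, b3], b2], b5], b6], b4] - [[[[[b1, b3], b5], b2], b6], b4] + [[[[[b1, b5], b2], b3], b6], b4] + [[[[[b1, b6], b2], b5], b3], b4] - [[[[[b1, b6], b3], b2], b5], b4] + [[[[[b1, b6], b3], b5], b2], b4] - [[[[[b1, b6], b5], b2], b3], b4]
One common form — equal.

equal: each reduces to -[[[[[b1, b2], b5], b3], b6], b4] + [[[[[b1, b3], b2], b5], b6], b4] - [[[[[b1, b3], b5], b2], b6], b4] + [[[[[b1, b5], b2], b3], b6], b4] + [[[[[b1, b6], b2], b5], b3], b4] - [[[[[b1, b6], b3], b2], b5], b4] + [[[[[b1, b6], b3], b5], b2], b4] - [[[[[b1, b6], b5], b2], b3], b4]


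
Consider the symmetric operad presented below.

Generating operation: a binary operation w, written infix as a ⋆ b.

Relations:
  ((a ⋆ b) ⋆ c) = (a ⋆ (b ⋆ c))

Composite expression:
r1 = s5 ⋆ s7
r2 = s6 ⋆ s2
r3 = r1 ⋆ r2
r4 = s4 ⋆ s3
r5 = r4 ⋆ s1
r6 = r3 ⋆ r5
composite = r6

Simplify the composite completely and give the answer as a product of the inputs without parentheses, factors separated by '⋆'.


s5 ⋆ s7 ⋆ s6 ⋆ s2 ⋆ s4 ⋆ s3 ⋆ s1

Under associativity of w, the answer is the s's in reading order.
(s5 ⋆ s7) linearizes to s5 ⋆ s7
(s6 ⋆ s2) linearizes to s6 ⋆ s2
((s5 ⋆ s7) ⋆ (s6 ⋆ s2)) linearizes to s5 ⋆ s7 ⋆ s6 ⋆ s2
(s4 ⋆ s3) linearizes to s4 ⋆ s3
((s4 ⋆ s3) ⋆ s1) linearizes to s4 ⋆ s3 ⋆ s1
(((s5 ⋆ s7) ⋆ (s6 ⋆ s2)) ⋆ ((s4 ⋆ s3) ⋆ s1)) linearizes to s5 ⋆ s7 ⋆ s6 ⋆ s2 ⋆ s4 ⋆ s3 ⋆ s1


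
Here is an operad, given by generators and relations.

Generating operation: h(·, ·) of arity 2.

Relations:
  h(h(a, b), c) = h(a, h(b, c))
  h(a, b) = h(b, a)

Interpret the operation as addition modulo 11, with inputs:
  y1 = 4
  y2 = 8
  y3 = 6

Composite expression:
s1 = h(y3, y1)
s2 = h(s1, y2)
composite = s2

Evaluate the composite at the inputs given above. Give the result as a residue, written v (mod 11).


7 (mod 11)

h(y3, y1) = 10
h(h(y3, y1), y2) = 7


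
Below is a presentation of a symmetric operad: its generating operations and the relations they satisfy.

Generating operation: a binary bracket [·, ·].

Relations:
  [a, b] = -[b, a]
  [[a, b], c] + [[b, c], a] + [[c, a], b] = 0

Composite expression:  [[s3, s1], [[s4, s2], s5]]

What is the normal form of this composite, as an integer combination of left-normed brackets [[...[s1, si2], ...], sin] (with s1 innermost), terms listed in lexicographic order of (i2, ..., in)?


[[[[s1, s3], s2], s4], s5] - [[[[s1, s3], s4], s2], s5] - [[[[s1, s3], s5], s2], s4] + [[[[s1, s3], s5], s4], s2]

In the tensor algebra, words opening s1 carry the s1-anchored form.
Composite bracket: [[s3, s1], [[s4, s2], s5]]
Applying ab - ba throughout gives 16 signed words (2^4 = 16).
Coefficients come from the s1-initial words:
  word s1s3s2s4s5 has sign +1, contributing +[[[[s1, s3], s2], s4], s5]
  word s1s3s4s2s5 has sign -1, contributing -[[[[s1, s3], s4], s2], s5]
  word s1s3s5s2s4 has sign -1, contributing -[[[[s1, s3], s5], s2], s4]
  word s1s3s5s4s2 has sign +1, contributing +[[[[s1, s3], s5], s4], s2]


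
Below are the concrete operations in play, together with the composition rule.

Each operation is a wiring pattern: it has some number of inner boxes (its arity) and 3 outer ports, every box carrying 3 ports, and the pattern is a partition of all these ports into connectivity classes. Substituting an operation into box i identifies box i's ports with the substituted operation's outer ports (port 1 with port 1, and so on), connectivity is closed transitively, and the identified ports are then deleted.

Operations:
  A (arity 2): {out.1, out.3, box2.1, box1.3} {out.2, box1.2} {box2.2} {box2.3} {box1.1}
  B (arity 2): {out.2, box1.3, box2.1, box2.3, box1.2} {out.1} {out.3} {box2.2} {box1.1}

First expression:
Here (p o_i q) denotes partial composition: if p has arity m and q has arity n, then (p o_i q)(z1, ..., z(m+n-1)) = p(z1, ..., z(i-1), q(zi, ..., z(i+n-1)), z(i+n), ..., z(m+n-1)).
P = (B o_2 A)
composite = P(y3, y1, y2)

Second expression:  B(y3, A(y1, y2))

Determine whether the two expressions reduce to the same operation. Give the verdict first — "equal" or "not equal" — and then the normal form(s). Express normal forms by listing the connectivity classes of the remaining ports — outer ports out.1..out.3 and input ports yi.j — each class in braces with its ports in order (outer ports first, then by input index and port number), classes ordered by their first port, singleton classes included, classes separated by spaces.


equal — both sides give {out.1} {out.2, y1.3, y2.1, y3.2, y3.3} {out.3} {y1.1} {y1.2} {y2.2} {y2.3} {y3.1}

Reducing the first expression gives {out.1} {out.2, y1.3, y2.1, y3.2, y3.3} {out.3} {y1.1} {y1.2} {y2.2} {y2.3} {y3.1}
Reducing the second expression gives {out.1} {out.2, y1.3, y2.1, y3.2, y3.3} {out.3} {y1.1} {y1.2} {y2.2} {y2.3} {y3.1}
The normal forms match — equal.
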